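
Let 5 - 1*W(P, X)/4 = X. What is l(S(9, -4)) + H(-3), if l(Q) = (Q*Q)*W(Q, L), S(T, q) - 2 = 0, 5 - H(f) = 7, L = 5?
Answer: -2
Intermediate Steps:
W(P, X) = 20 - 4*X
H(f) = -2 (H(f) = 5 - 1*7 = 5 - 7 = -2)
S(T, q) = 2 (S(T, q) = 2 + 0 = 2)
l(Q) = 0 (l(Q) = (Q*Q)*(20 - 4*5) = Q²*(20 - 20) = Q²*0 = 0)
l(S(9, -4)) + H(-3) = 0 - 2 = -2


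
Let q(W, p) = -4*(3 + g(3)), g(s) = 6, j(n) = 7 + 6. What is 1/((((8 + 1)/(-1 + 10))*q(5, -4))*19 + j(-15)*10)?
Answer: -1/554 ≈ -0.0018051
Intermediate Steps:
j(n) = 13
q(W, p) = -36 (q(W, p) = -4*(3 + 6) = -4*9 = -36)
1/((((8 + 1)/(-1 + 10))*q(5, -4))*19 + j(-15)*10) = 1/((((8 + 1)/(-1 + 10))*(-36))*19 + 13*10) = 1/(((9/9)*(-36))*19 + 130) = 1/(((9*(⅑))*(-36))*19 + 130) = 1/((1*(-36))*19 + 130) = 1/(-36*19 + 130) = 1/(-684 + 130) = 1/(-554) = -1/554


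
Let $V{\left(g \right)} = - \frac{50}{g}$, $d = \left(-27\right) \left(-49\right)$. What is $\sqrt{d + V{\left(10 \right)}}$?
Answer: $\sqrt{1318} \approx 36.304$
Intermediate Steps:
$d = 1323$
$\sqrt{d + V{\left(10 \right)}} = \sqrt{1323 - \frac{50}{10}} = \sqrt{1323 - 5} = \sqrt{1318}$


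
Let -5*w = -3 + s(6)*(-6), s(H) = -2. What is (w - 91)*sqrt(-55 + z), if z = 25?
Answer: -464*I*sqrt(30)/5 ≈ -508.29*I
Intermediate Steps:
w = -9/5 (w = -(-3 - 2*(-6))/5 = -(-3 + 12)/5 = -1/5*9 = -9/5 ≈ -1.8000)
(w - 91)*sqrt(-55 + z) = (-9/5 - 91)*sqrt(-55 + 25) = -464*I*sqrt(30)/5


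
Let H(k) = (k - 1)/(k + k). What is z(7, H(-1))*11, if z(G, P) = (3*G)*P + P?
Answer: 242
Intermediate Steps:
H(k) = (-1 + k)/(2*k) (H(k) = (-1 + k)/((2*k)) = (-1 + k)*(1/(2*k)) = (-1 + k)/(2*k))
z(G, P) = P + 3*G*P (z(G, P) = 3*G*P + P = P + 3*G*P)
z(7, H(-1))*11 = (((½)*(-1 - 1)/(-1))*(1 + 3*7))*11 = (((½)*(-1)*(-2))*(1 + 21))*11 = (1*22)*11 = 22*11 = 242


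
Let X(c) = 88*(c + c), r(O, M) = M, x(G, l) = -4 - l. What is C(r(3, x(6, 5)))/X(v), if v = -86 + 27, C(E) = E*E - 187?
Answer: 53/5192 ≈ 0.010208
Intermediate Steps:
C(E) = -187 + E**2 (C(E) = E**2 - 187 = -187 + E**2)
v = -59
X(c) = 176*c (X(c) = 88*(2*c) = 176*c)
C(r(3, x(6, 5)))/X(v) = (-187 + (-4 - 1*5)**2)/((176*(-59))) = (-187 + (-4 - 5)**2)/(-10384) = (-187 + (-9)**2)*(-1/10384) = (-187 + 81)*(-1/10384) = -106*(-1/10384) = 53/5192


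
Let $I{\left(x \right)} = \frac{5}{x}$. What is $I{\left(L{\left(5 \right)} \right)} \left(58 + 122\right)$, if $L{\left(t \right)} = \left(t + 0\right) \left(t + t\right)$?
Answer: $18$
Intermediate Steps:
$L{\left(t \right)} = 2 t^{2}$ ($L{\left(t \right)} = t 2 t = 2 t^{2}$)
$I{\left(L{\left(5 \right)} \right)} \left(58 + 122\right) = \frac{5}{2 \cdot 5^{2}} \left(58 + 122\right) = \frac{5}{2 \cdot 25} \cdot 180 = \frac{5}{50} \cdot 180 = 5 \cdot \frac{1}{50} \cdot 180 = \frac{1}{10} \cdot 180 = 18$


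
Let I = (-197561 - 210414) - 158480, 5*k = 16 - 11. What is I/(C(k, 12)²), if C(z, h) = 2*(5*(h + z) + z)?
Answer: -566455/17424 ≈ -32.510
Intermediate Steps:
k = 1 (k = (16 - 11)/5 = (⅕)*5 = 1)
C(z, h) = 10*h + 12*z (C(z, h) = 2*((5*h + 5*z) + z) = 2*(5*h + 6*z) = 10*h + 12*z)
I = -566455 (I = -407975 - 158480 = -566455)
I/(C(k, 12)²) = -566455/(10*12 + 12*1)² = -566455/(120 + 12)² = -566455/(132²) = -566455/17424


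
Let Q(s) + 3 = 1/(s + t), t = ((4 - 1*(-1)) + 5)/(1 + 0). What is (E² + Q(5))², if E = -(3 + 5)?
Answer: 839056/225 ≈ 3729.1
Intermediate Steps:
t = 10 (t = ((4 + 1) + 5)/1 = (5 + 5)*1 = 10*1 = 10)
E = -8 (E = -1*8 = -8)
Q(s) = -3 + 1/(10 + s) (Q(s) = -3 + 1/(s + 10) = -3 + 1/(10 + s))
(E² + Q(5))² = ((-8)² + (-29 - 3*5)/(10 + 5))² = (64 + (-29 - 15)/15)² = (64 + (1/15)*(-44))² = (64 - 44/15)² = (916/15)² = 839056/225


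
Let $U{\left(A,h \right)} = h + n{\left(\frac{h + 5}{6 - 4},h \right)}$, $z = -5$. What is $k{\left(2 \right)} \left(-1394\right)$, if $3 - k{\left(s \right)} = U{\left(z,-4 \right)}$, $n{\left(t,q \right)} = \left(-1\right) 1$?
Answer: $-11152$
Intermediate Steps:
$n{\left(t,q \right)} = -1$
$U{\left(A,h \right)} = -1 + h$ ($U{\left(A,h \right)} = h - 1 = -1 + h$)
$k{\left(s \right)} = 8$ ($k{\left(s \right)} = 3 - \left(-1 - 4\right) = 3 - -5 = 3 + 5 = 8$)
$k{\left(2 \right)} \left(-1394\right) = 8 \left(-1394\right) = -11152$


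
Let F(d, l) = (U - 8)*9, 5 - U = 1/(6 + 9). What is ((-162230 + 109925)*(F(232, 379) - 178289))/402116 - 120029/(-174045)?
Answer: 147576348416609/6362389020 ≈ 23195.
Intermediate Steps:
U = 74/15 (U = 5 - 1/(6 + 9) = 5 - 1/15 = 74/15 ≈ 4.9333)
F(d, l) = -138/5 (F(d, l) = (74/15 - 8)*9 = -46/15*9 = -138/5)
((-162230 + 109925)*(F(232, 379) - 178289))/402116 - 120029/(-174045) = ((-162230 + 109925)*(-138/5 - 178289))/402116 - 120029/(-174045) = -52305*(-891583/5)*(1/402116) - 120029*(-1/174045) = 9326849763*(1/402116) + 120029/174045 = 847895433/36556 + 120029/174045 = 147576348416609/6362389020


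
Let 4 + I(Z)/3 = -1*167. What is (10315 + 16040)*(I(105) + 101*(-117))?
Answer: -324957150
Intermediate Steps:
I(Z) = -513 (I(Z) = -12 + 3*(-1*167) = -12 + 3*(-167) = -12 - 501 = -513)
(10315 + 16040)*(I(105) + 101*(-117)) = (10315 + 16040)*(-513 + 101*(-117)) = 26355*(-513 - 11817) = 26355*(-12330) = -324957150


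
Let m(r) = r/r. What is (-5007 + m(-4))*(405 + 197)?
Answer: -3013612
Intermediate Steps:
m(r) = 1
(-5007 + m(-4))*(405 + 197) = (-5007 + 1)*(405 + 197) = -5006*602 = -3013612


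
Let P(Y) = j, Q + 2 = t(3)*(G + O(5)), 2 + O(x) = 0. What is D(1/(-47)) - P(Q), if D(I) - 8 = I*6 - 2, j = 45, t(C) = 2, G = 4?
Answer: -1839/47 ≈ -39.128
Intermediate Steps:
O(x) = -2 (O(x) = -2 + 0 = -2)
Q = 2 (Q = -2 + 2*(4 - 2) = -2 + 2*2 = -2 + 4 = 2)
D(I) = 6 + 6*I (D(I) = 8 + (I*6 - 2) = 8 + (6*I - 2) = 8 + (-2 + 6*I) = 6 + 6*I)
P(Y) = 45
D(1/(-47)) - P(Q) = (6 + 6/(-47)) - 1*45 = (6 + 6*(-1/47)) - 45 = (6 - 6/47) - 45 = 276/47 - 45 = -1839/47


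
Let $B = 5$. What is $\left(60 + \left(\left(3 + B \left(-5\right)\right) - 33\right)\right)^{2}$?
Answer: $25$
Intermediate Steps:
$\left(60 + \left(\left(3 + B \left(-5\right)\right) - 33\right)\right)^{2} = \left(60 + \left(\left(3 + 5 \left(-5\right)\right) - 33\right)\right)^{2} = \left(60 + \left(\left(3 - 25\right) - 33\right)\right)^{2} = \left(60 - 55\right)^{2} = 5^{2} = 25$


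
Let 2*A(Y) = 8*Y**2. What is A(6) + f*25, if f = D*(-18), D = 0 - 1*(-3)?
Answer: -1206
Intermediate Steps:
A(Y) = 4*Y**2 (A(Y) = (8*Y**2)/2 = 4*Y**2)
D = 3 (D = 0 + 3 = 3)
f = -54 (f = 3*(-18) = -54)
A(6) + f*25 = 4*6**2 - 54*25 = 4*36 - 1350 = 144 - 1350 = -1206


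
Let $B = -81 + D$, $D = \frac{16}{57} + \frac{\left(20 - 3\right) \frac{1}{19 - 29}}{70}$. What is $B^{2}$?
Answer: $\frac{10379151145561}{1592010000} \approx 6519.5$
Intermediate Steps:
$D = \frac{10231}{39900}$ ($D = 16 \cdot \frac{1}{57} + \frac{17}{-10} \cdot \frac{1}{70} = \frac{16}{57} + 17 \left(- \frac{1}{10}\right) \frac{1}{70} = \frac{16}{57} - \frac{17}{700} = \frac{10231}{39900} \approx 0.25642$)
$B = - \frac{3221669}{39900}$ ($B = -81 + \frac{10231}{39900} = - \frac{3221669}{39900} \approx -80.744$)
$B^{2} = \left(- \frac{3221669}{39900}\right)^{2} = \frac{10379151145561}{1592010000}$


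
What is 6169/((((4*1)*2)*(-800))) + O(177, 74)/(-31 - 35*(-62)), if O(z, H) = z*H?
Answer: 23543903/4563200 ≈ 5.1595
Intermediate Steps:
O(z, H) = H*z
6169/((((4*1)*2)*(-800))) + O(177, 74)/(-31 - 35*(-62)) = 6169/((((4*1)*2)*(-800))) + (74*177)/(-31 - 35*(-62)) = 6169/(((4*2)*(-800))) + 13098/(-31 + 2170) = 6169/((8*(-800))) + 13098/2139 = 6169/(-6400) + 13098*(1/2139) = 6169*(-1/6400) + 4366/713 = -6169/6400 + 4366/713 = 23543903/4563200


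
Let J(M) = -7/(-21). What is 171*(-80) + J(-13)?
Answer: -41039/3 ≈ -13680.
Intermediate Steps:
J(M) = ⅓ (J(M) = -7*(-1/21) = ⅓)
171*(-80) + J(-13) = 171*(-80) + ⅓ = -13680 + ⅓ = -41039/3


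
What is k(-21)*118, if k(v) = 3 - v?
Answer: 2832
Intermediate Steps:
k(-21)*118 = (3 - 1*(-21))*118 = (3 + 21)*118 = 24*118 = 2832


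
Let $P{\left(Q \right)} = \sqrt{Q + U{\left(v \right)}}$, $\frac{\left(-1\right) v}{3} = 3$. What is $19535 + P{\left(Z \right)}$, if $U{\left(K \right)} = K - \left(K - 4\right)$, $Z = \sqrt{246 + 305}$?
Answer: $19535 + \sqrt{4 + \sqrt{551}} \approx 19540.0$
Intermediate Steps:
$Z = \sqrt{551} \approx 23.473$
$v = -9$ ($v = \left(-3\right) 3 = -9$)
$U{\left(K \right)} = 4$ ($U{\left(K \right)} = K - \left(K - 4\right) = K - \left(-4 + K\right) = 4$)
$P{\left(Q \right)} = \sqrt{4 + Q}$ ($P{\left(Q \right)} = \sqrt{Q + 4} = \sqrt{4 + Q}$)
$19535 + P{\left(Z \right)} = 19535 + \sqrt{4 + \sqrt{551}}$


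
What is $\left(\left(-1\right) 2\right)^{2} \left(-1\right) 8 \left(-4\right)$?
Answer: $128$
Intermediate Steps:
$\left(\left(-1\right) 2\right)^{2} \left(-1\right) 8 \left(-4\right) = \left(-2\right)^{2} \left(-1\right) \left(-32\right) = 4 \left(-1\right) \left(-32\right) = \left(-4\right) \left(-32\right) = 128$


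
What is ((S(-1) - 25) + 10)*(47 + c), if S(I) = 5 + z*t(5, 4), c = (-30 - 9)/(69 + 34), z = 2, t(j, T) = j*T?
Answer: 144060/103 ≈ 1398.6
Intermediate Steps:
t(j, T) = T*j
c = -39/103 ≈ -0.37864
S(I) = 45 (S(I) = 5 + 2*(4*5) = 5 + 2*20 = 5 + 40 = 45)
((S(-1) - 25) + 10)*(47 + c) = ((45 - 25) + 10)*(47 - 39/103) = (20 + 10)*(4802/103) = 30*(4802/103) = 144060/103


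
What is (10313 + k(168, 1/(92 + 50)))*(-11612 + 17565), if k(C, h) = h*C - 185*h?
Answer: 8717745837/142 ≈ 6.1393e+7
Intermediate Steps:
k(C, h) = -185*h + C*h (k(C, h) = C*h - 185*h = -185*h + C*h)
(10313 + k(168, 1/(92 + 50)))*(-11612 + 17565) = (10313 + (-185 + 168)/(92 + 50))*(-11612 + 17565) = (10313 - 17/142)*5953 = (1464429/142)*5953 = 8717745837/142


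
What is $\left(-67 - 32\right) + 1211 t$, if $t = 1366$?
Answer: $1654127$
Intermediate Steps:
$\left(-67 - 32\right) + 1211 t = \left(-67 - 32\right) + 1211 \cdot 1366 = -99 + 1654226 = 1654127$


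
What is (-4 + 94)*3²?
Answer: 810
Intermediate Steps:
(-4 + 94)*3² = 90*9 = 810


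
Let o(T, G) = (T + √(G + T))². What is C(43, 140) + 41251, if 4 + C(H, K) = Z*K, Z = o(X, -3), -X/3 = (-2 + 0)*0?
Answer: 40827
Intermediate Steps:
X = 0 (X = -3*(-2 + 0)*0 = -(-6)*0 = -3*0 = 0)
Z = -3 (Z = (0 + √(-3 + 0))² = (0 + √(-3))² = (0 + I*√3)² = (I*√3)² = -3)
C(H, K) = -4 - 3*K
C(43, 140) + 41251 = (-4 - 3*140) + 41251 = (-4 - 420) + 41251 = -424 + 41251 = 40827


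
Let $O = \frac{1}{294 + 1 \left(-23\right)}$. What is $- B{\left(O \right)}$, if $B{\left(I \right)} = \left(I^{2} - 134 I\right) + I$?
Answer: $\frac{36042}{73441} \approx 0.49076$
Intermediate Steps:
$O = \frac{1}{271}$ ($O = \frac{1}{294 - 23} = \frac{1}{271} \approx 0.00369$)
$B{\left(I \right)} = I^{2} - 133 I$
$- B{\left(O \right)} = - \frac{-133 + \frac{1}{271}}{271} = - \frac{-36042}{271 \cdot 271} = \left(-1\right) \left(- \frac{36042}{73441}\right) = \frac{36042}{73441}$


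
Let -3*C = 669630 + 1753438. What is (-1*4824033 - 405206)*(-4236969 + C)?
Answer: 79139172295025/3 ≈ 2.6380e+13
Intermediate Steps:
C = -2423068/3 (C = -(669630 + 1753438)/3 = -1/3*2423068 = -2423068/3 ≈ -8.0769e+5)
(-1*4824033 - 405206)*(-4236969 + C) = (-1*4824033 - 405206)*(-4236969 - 2423068/3) = (-4824033 - 405206)*(-15133975/3) = -5229239*(-15133975/3) = 79139172295025/3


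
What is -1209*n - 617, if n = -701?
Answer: 846892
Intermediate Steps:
-1209*n - 617 = -1209*(-701) - 617 = 847509 - 617 = 846892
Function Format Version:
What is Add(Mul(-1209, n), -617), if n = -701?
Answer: 846892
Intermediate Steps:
Add(Mul(-1209, n), -617) = Add(Mul(-1209, -701), -617) = Add(847509, -617) = 846892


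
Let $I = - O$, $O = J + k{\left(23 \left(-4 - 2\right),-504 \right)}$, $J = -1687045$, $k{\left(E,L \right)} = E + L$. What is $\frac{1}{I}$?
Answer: $\frac{1}{1687687} \approx 5.9253 \cdot 10^{-7}$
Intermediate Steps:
$O = -1687687$ ($O = -1687045 - \left(504 - 23 \left(-4 - 2\right)\right) = -1687045 + \left(23 \left(-6\right) - 504\right) = -1687045 - 642 = -1687687$)
$I = 1687687$ ($I = \left(-1\right) \left(-1687687\right) = 1687687$)
$\frac{1}{I} = \frac{1}{1687687}$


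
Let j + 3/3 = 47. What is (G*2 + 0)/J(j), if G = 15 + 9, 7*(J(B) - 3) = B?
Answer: 336/67 ≈ 5.0149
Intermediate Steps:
j = 46 (j = -1 + 47 = 46)
J(B) = 3 + B/7
G = 24
(G*2 + 0)/J(j) = (24*2 + 0)/(3 + (⅐)*46) = (48 + 0)/(3 + 46/7) = 48/(67/7) = 48*(7/67) = 336/67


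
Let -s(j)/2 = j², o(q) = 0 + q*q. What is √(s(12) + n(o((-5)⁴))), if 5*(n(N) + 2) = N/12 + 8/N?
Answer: √2186865235815/18750 ≈ 78.870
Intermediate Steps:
o(q) = q² (o(q) = 0 + q² = q²)
n(N) = -2 + N/60 + 8/(5*N) (n(N) = -2 + (N/12 + 8/N)/5 = -2 + (8/N + N/12)/5 = -2 + (N/60 + 8/(5*N)) = -2 + N/60 + 8/(5*N))
s(j) = -2*j²
√(s(12) + n(o((-5)⁴))) = √(-2*12² + (96 + ((-5)⁴)²*(-120 + ((-5)⁴)²))/(60*(((-5)⁴)²))) = √(-2*144 + (96 + 625²*(-120 + 625²))/(60*(625²))) = √(-288 + (1/60)*(96 + 390625*(-120 + 390625))/390625) = √(-288 + (1/60)*(1/390625)*(96 + 390625*390505)) = √(-288 + (1/60)*(1/390625)*(96 + 152541015625)) = √(-288 + (1/60)*(1/390625)*152541015721) = √(-288 + 152541015721/23437500) = √(145791015721/23437500) = √2186865235815/18750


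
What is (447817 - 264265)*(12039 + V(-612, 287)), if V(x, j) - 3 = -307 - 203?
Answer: 2116721664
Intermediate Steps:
V(x, j) = -507 (V(x, j) = 3 + (-307 - 203) = 3 - 510 = -507)
(447817 - 264265)*(12039 + V(-612, 287)) = (447817 - 264265)*(12039 - 507) = 183552*11532 = 2116721664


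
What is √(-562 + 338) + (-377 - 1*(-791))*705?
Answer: 291870 + 4*I*√14 ≈ 2.9187e+5 + 14.967*I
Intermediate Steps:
√(-562 + 338) + (-377 - 1*(-791))*705 = √(-224) + (-377 + 791)*705 = 4*I*√14 + 414*705 = 4*I*√14 + 291870 = 291870 + 4*I*√14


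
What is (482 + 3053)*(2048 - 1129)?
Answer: 3248665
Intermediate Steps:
(482 + 3053)*(2048 - 1129) = 3535*919 = 3248665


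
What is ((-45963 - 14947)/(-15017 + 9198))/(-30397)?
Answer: -60910/176880143 ≈ -0.00034436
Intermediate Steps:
((-45963 - 14947)/(-15017 + 9198))/(-30397) = -60910/(-5819)*(-1/30397) = -60910*(-1/5819)*(-1/30397) = (60910/5819)*(-1/30397) = -60910/176880143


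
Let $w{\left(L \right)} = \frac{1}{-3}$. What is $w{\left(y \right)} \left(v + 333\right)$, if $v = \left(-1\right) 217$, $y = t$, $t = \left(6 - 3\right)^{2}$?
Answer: $- \frac{116}{3} \approx -38.667$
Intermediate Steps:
$t = 9$ ($t = 3^{2} = 9$)
$y = 9$
$v = -217$
$w{\left(L \right)} = - \frac{1}{3}$
$w{\left(y \right)} \left(v + 333\right) = - \frac{-217 + 333}{3} = \left(- \frac{1}{3}\right) 116 = - \frac{116}{3}$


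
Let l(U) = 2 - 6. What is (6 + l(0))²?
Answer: 4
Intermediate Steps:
l(U) = -4
(6 + l(0))² = (6 - 4)² = 2² = 4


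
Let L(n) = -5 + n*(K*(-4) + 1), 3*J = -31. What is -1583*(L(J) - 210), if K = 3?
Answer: 481232/3 ≈ 1.6041e+5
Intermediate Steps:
J = -31/3 (J = (⅓)*(-31) = -31/3 ≈ -10.333)
L(n) = -5 - 11*n (L(n) = -5 + n*(3*(-4) + 1) = -5 + n*(-12 + 1) = -5 + n*(-11) = -5 - 11*n)
-1583*(L(J) - 210) = -1583*((-5 - 11*(-31/3)) - 210) = -1583*((-5 + 341/3) - 210) = -1583*(326/3 - 210) = -1583*(-304/3) = 481232/3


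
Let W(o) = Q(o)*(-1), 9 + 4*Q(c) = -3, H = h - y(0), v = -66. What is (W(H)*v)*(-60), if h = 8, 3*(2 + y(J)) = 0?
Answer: 11880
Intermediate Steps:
y(J) = -2 (y(J) = -2 + (⅓)*0 = -2 + 0 = -2)
H = 10 (H = 8 - 1*(-2) = 8 + 2 = 10)
Q(c) = -3 (Q(c) = -9/4 + (¼)*(-3) = -9/4 - ¾ = -3)
W(o) = 3 (W(o) = -3*(-1) = 3)
(W(H)*v)*(-60) = (3*(-66))*(-60) = -198*(-60) = 11880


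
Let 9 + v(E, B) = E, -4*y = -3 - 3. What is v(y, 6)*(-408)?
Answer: 3060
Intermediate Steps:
y = 3/2 (y = -(-3 - 3)/4 = -¼*(-6) = 3/2 ≈ 1.5000)
v(E, B) = -9 + E
v(y, 6)*(-408) = (-9 + 3/2)*(-408) = -15/2*(-408) = 3060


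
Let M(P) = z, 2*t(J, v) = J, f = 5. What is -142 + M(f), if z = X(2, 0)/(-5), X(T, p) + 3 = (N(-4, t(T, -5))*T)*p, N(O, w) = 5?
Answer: -707/5 ≈ -141.40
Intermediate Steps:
t(J, v) = J/2
X(T, p) = -3 + 5*T*p (X(T, p) = -3 + (5*T)*p = -3 + 5*T*p)
z = ⅗ (z = (-3 + 5*2*0)/(-5) = (-3 + 0)*(-⅕) = -3*(-⅕) = ⅗ ≈ 0.60000)
M(P) = ⅗
-142 + M(f) = -142 + ⅗ = -707/5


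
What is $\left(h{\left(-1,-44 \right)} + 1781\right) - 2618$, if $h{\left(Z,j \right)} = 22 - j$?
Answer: $-771$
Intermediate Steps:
$\left(h{\left(-1,-44 \right)} + 1781\right) - 2618 = \left(\left(22 - -44\right) + 1781\right) - 2618 = \left(\left(22 + 44\right) + 1781\right) - 2618 = \left(66 + 1781\right) - 2618 = 1847 - 2618 = -771$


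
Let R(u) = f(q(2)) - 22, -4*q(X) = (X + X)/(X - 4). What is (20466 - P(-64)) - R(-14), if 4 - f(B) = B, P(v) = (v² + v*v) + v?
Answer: 24713/2 ≈ 12357.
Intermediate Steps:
P(v) = v + 2*v² (P(v) = (v² + v²) + v = 2*v² + v = v + 2*v²)
q(X) = -X/(2*(-4 + X)) (q(X) = -(X + X)/(4*(X - 4)) = -2*X/(4*(-4 + X)) = -X/(2*(-4 + X)))
f(B) = 4 - B
R(u) = -37/2 (R(u) = (4 - (-1)*2/(-8 + 2*2)) - 22 = (4 - (-1)*2/(-8 + 4)) - 22 = (4 - (-1)*2/(-4)) - 22 = (4 - (-1)*2*(-1)/4) - 22 = (4 - 1*½) - 22 = (4 - ½) - 22 = 7/2 - 22 = -37/2)
(20466 - P(-64)) - R(-14) = (20466 - (-64)*(1 + 2*(-64))) - 1*(-37/2) = (20466 - (-64)*(1 - 128)) + 37/2 = (20466 - (-64)*(-127)) + 37/2 = (20466 - 1*8128) + 37/2 = (20466 - 8128) + 37/2 = 12338 + 37/2 = 24713/2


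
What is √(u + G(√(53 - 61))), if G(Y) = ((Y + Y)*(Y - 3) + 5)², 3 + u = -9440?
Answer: √(-9610 + 264*I*√2) ≈ 1.904 + 98.049*I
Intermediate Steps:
u = -9443 (u = -3 - 9440 = -9443)
G(Y) = (5 + 2*Y*(-3 + Y))² (G(Y) = ((2*Y)*(-3 + Y) + 5)² = (2*Y*(-3 + Y) + 5)² = (5 + 2*Y*(-3 + Y))²)
√(u + G(√(53 - 61))) = √(-9443 + (5 - 6*√(53 - 61) + 2*(√(53 - 61))²)²) = √(-9443 + (5 - 12*I*√2 + 2*(√(-8))²)²) = √(-9443 + (5 - 12*I*√2 + 2*(2*I*√2)²)²) = √(-9443 + (5 - 12*I*√2 + 2*(-8))²) = √(-9443 + (5 - 12*I*√2 - 16)²) = √(-9443 + (-11 - 12*I*√2)²)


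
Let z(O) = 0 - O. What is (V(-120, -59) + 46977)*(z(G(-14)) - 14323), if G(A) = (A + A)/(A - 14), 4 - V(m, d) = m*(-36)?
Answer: -611076164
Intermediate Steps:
V(m, d) = 4 + 36*m (V(m, d) = 4 - m*(-36) = 4 - (-36)*m = 4 + 36*m)
G(A) = 2*A/(-14 + A) (G(A) = (2*A)/(-14 + A) = 2*A/(-14 + A))
z(O) = -O
(V(-120, -59) + 46977)*(z(G(-14)) - 14323) = ((4 + 36*(-120)) + 46977)*(-2*(-14)/(-14 - 14) - 14323) = ((4 - 4320) + 46977)*(-2*(-14)/(-28) - 14323) = (-4316 + 46977)*(-2*(-14)*(-1)/28 - 14323) = 42661*(-1*1 - 14323) = 42661*(-1 - 14323) = 42661*(-14324) = -611076164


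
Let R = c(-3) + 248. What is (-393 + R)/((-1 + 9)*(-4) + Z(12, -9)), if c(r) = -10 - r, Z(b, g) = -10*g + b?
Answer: -76/35 ≈ -2.1714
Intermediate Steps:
Z(b, g) = b - 10*g
R = 241 (R = (-10 - 1*(-3)) + 248 = (-10 + 3) + 248 = -7 + 248 = 241)
(-393 + R)/((-1 + 9)*(-4) + Z(12, -9)) = (-393 + 241)/((-1 + 9)*(-4) + (12 - 10*(-9))) = -152/(8*(-4) + (12 + 90)) = -152/(-32 + 102) = -152/70 = -152*1/70 = -76/35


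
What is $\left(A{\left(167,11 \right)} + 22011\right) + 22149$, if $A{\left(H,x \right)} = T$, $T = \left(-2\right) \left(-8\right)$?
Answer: $44176$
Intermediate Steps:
$T = 16$
$A{\left(H,x \right)} = 16$
$\left(A{\left(167,11 \right)} + 22011\right) + 22149 = \left(16 + 22011\right) + 22149 = 22027 + 22149 = 44176$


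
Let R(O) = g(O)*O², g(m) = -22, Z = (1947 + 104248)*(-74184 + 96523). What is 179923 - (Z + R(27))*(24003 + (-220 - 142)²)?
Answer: -367813977086226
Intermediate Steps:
Z = 2372290105 (Z = 106195*22339 = 2372290105)
R(O) = -22*O²
179923 - (Z + R(27))*(24003 + (-220 - 142)²) = 179923 - (2372290105 - 22*27²)*(24003 + (-220 - 142)²) = 179923 - (2372290105 - 22*729)*(24003 + (-362)²) = 179923 - (2372290105 - 16038)*(24003 + 131044) = 179923 - 2372274067*155047 = 179923 - 1*367813977266149 = 179923 - 367813977266149 = -367813977086226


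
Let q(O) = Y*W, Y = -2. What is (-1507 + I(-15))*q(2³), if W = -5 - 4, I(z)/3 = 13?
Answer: -26424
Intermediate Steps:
I(z) = 39 (I(z) = 3*13 = 39)
W = -9
q(O) = 18 (q(O) = -2*(-9) = 18)
(-1507 + I(-15))*q(2³) = (-1507 + 39)*18 = -1468*18 = -26424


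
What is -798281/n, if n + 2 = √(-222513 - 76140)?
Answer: 1596562/298657 + 798281*I*√298653/298657 ≈ 5.3458 + 1460.7*I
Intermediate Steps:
n = -2 + I*√298653 (n = -2 + √(-222513 - 76140) = -2 + √(-298653) = -2 + I*√298653 ≈ -2.0 + 546.49*I)
-798281/n = -798281/(-2 + I*√298653)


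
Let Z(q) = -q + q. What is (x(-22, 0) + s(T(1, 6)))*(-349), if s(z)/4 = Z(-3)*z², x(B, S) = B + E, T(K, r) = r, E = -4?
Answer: 9074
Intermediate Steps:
Z(q) = 0
x(B, S) = -4 + B (x(B, S) = B - 4 = -4 + B)
s(z) = 0 (s(z) = 4*(0*z²) = 4*0 = 0)
(x(-22, 0) + s(T(1, 6)))*(-349) = ((-4 - 22) + 0)*(-349) = (-26 + 0)*(-349) = -26*(-349) = 9074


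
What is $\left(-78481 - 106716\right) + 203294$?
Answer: $18097$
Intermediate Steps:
$\left(-78481 - 106716\right) + 203294 = -185197 + 203294 = 18097$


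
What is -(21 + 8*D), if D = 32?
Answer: -277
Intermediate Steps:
-(21 + 8*D) = -(21 + 8*32) = -(21 + 256) = -1*277 = -277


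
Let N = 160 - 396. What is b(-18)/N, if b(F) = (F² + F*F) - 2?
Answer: -323/118 ≈ -2.7373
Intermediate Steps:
b(F) = -2 + 2*F² (b(F) = (F² + F²) - 2 = 2*F² - 2 = -2 + 2*F²)
N = -236
b(-18)/N = (-2 + 2*(-18)²)/(-236) = (-2 + 2*324)*(-1/236) = (-2 + 648)*(-1/236) = 646*(-1/236) = -323/118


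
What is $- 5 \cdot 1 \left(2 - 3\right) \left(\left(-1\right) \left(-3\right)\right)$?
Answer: $15$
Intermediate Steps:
$- 5 \cdot 1 \left(2 - 3\right) \left(\left(-1\right) \left(-3\right)\right) = - 5 \cdot 1 \left(-1\right) 3 = \left(-5\right) \left(-1\right) 3 = 5 \cdot 3 = 15$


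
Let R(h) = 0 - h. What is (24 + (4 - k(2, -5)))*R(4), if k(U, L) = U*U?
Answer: -96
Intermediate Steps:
k(U, L) = U²
R(h) = -h
(24 + (4 - k(2, -5)))*R(4) = (24 + (4 - 1*2²))*(-1*4) = (24 + (4 - 1*4))*(-4) = (24 + (4 - 4))*(-4) = (24 + 0)*(-4) = 24*(-4) = -96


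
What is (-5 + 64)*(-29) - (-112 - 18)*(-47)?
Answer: -7821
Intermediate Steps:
(-5 + 64)*(-29) - (-112 - 18)*(-47) = 59*(-29) - (-130)*(-47) = -1711 - 1*6110 = -1711 - 6110 = -7821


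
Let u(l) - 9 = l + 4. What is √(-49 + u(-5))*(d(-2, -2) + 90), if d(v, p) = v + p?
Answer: 86*I*√41 ≈ 550.67*I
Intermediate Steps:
u(l) = 13 + l (u(l) = 9 + (l + 4) = 9 + (4 + l) = 13 + l)
d(v, p) = p + v
√(-49 + u(-5))*(d(-2, -2) + 90) = √(-49 + (13 - 5))*((-2 - 2) + 90) = √(-49 + 8)*(-4 + 90) = √(-41)*86 = (I*√41)*86 = 86*I*√41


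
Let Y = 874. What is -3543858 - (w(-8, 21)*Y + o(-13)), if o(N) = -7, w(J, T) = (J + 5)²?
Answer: -3551717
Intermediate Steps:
w(J, T) = (5 + J)²
-3543858 - (w(-8, 21)*Y + o(-13)) = -3543858 - ((5 - 8)²*874 - 7) = -3543858 - ((-3)²*874 - 7) = -3543858 - (9*874 - 7) = -3543858 - (7866 - 7) = -3543858 - 1*7859 = -3543858 - 7859 = -3551717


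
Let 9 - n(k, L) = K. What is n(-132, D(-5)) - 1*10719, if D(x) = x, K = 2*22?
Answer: -10754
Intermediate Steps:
K = 44
n(k, L) = -35 (n(k, L) = 9 - 1*44 = 9 - 44 = -35)
n(-132, D(-5)) - 1*10719 = -35 - 1*10719 = -35 - 10719 = -10754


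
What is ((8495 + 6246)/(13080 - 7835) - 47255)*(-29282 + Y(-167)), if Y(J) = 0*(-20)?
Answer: 7257184526988/5245 ≈ 1.3836e+9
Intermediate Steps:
Y(J) = 0
((8495 + 6246)/(13080 - 7835) - 47255)*(-29282 + Y(-167)) = ((8495 + 6246)/(13080 - 7835) - 47255)*(-29282 + 0) = (14741/5245 - 47255)*(-29282) = -247837734/5245*(-29282) = 7257184526988/5245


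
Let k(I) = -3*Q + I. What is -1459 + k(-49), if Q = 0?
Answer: -1508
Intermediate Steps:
k(I) = I (k(I) = -3*0 + I = 0 + I = I)
-1459 + k(-49) = -1459 - 49 = -1508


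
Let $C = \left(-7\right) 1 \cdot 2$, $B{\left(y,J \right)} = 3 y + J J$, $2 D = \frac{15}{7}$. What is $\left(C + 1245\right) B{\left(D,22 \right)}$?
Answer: $\frac{8396651}{14} \approx 5.9976 \cdot 10^{5}$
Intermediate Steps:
$D = \frac{15}{14}$ ($D = \frac{15 \cdot \frac{1}{7}}{2} = \frac{1}{2} \cdot \frac{15}{7} = \frac{15}{14} \approx 1.0714$)
$B{\left(y,J \right)} = J^{2} + 3 y$ ($B{\left(y,J \right)} = 3 y + J^{2} = J^{2} + 3 y$)
$C = -14$ ($C = \left(-7\right) 2 = -14$)
$\left(C + 1245\right) B{\left(D,22 \right)} = \left(-14 + 1245\right) \left(22^{2} + 3 \cdot \frac{15}{14}\right) = 1231 \left(484 + \frac{45}{14}\right) = 1231 \cdot \frac{6821}{14} = \frac{8396651}{14}$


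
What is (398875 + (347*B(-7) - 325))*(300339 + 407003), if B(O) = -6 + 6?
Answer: 281911154100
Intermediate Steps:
B(O) = 0
(398875 + (347*B(-7) - 325))*(300339 + 407003) = (398875 + (347*0 - 325))*(300339 + 407003) = (398875 + (0 - 325))*707342 = (398875 - 325)*707342 = 398550*707342 = 281911154100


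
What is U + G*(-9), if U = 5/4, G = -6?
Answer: 221/4 ≈ 55.250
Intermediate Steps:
U = 5/4 (U = 5*(¼) = 5/4 ≈ 1.2500)
U + G*(-9) = 5/4 - 6*(-9) = 5/4 + 54 = 221/4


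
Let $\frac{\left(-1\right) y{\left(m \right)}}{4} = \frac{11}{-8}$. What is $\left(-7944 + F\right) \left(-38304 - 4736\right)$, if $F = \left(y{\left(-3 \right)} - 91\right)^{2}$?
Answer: $27276600$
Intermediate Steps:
$y{\left(m \right)} = \frac{11}{2}$ ($y{\left(m \right)} = - 4 \frac{11}{-8} = - 4 \cdot 11 \left(- \frac{1}{8}\right) = \left(-4\right) \left(- \frac{11}{8}\right) = \frac{11}{2}$)
$F = \frac{29241}{4}$ ($F = \left(\frac{11}{2} - 91\right)^{2} = \left(- \frac{171}{2}\right)^{2} = \frac{29241}{4} \approx 7310.3$)
$\left(-7944 + F\right) \left(-38304 - 4736\right) = \left(-7944 + \frac{29241}{4}\right) \left(-38304 - 4736\right) = \left(- \frac{2535}{4}\right) \left(-43040\right) = 27276600$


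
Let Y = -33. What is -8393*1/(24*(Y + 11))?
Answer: 763/48 ≈ 15.896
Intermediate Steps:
-8393*1/(24*(Y + 11)) = -8393*1/(24*(-33 + 11)) = -8393/((-22*24)) = -8393/(-528) = -8393*(-1/528) = 763/48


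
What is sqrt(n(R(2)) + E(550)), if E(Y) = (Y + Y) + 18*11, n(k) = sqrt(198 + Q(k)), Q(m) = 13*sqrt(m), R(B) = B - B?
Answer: sqrt(1298 + 3*sqrt(22)) ≈ 36.223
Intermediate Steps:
R(B) = 0
n(k) = sqrt(198 + 13*sqrt(k))
E(Y) = 198 + 2*Y (E(Y) = 2*Y + 198 = 198 + 2*Y)
sqrt(n(R(2)) + E(550)) = sqrt(sqrt(198 + 13*sqrt(0)) + (198 + 2*550)) = sqrt(sqrt(198 + 13*0) + (198 + 1100)) = sqrt(sqrt(198 + 0) + 1298) = sqrt(sqrt(198) + 1298) = sqrt(3*sqrt(22) + 1298) = sqrt(1298 + 3*sqrt(22))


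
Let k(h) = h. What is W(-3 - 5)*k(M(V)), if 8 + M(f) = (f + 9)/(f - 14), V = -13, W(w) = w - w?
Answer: 0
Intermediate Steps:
W(w) = 0
M(f) = -8 + (9 + f)/(-14 + f) (M(f) = -8 + (f + 9)/(f - 14) = -8 + (9 + f)/(-14 + f))
W(-3 - 5)*k(M(V)) = 0*((121 - 7*(-13))/(-14 - 13)) = 0*((121 + 91)/(-27)) = 0*(-1/27*212) = 0*(-212/27) = 0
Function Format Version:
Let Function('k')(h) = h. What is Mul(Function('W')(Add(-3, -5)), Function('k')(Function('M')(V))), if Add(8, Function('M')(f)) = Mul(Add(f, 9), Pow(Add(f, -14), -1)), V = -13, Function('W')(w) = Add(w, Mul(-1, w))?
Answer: 0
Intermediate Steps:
Function('W')(w) = 0
Function('M')(f) = Add(-8, Mul(Pow(Add(-14, f), -1), Add(9, f))) (Function('M')(f) = Add(-8, Mul(Add(f, 9), Pow(Add(f, -14), -1))) = Add(-8, Mul(Add(9, f), Pow(Add(-14, f), -1))) = Add(-8, Mul(Pow(Add(-14, f), -1), Add(9, f))))
Mul(Function('W')(Add(-3, -5)), Function('k')(Function('M')(V))) = Mul(0, Mul(Pow(Add(-14, -13), -1), Add(121, Mul(-7, -13)))) = Mul(0, Mul(Pow(-27, -1), Add(121, 91))) = Mul(0, Mul(Rational(-1, 27), 212)) = Mul(0, Rational(-212, 27)) = 0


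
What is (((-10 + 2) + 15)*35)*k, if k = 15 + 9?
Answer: 5880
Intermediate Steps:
k = 24
(((-10 + 2) + 15)*35)*k = (((-10 + 2) + 15)*35)*24 = ((-8 + 15)*35)*24 = (7*35)*24 = 245*24 = 5880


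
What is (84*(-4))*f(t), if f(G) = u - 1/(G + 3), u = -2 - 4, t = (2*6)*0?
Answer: 2128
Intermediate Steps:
t = 0 (t = 12*0 = 0)
u = -6
f(G) = -6 - 1/(3 + G) (f(G) = -6 - 1/(G + 3) = -6 - 1/(3 + G))
(84*(-4))*f(t) = (84*(-4))*((-19 - 6*0)/(3 + 0)) = -336*(-19 + 0)/3 = -112*(-19) = -336*(-19/3) = 2128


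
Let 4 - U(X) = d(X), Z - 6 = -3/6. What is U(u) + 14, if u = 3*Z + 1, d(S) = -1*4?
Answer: 22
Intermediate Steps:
Z = 11/2 (Z = 6 - 3/6 = 6 - 3*1/6 = 6 - 1/2 = 11/2 ≈ 5.5000)
d(S) = -4
u = 35/2 (u = 3*(11/2) + 1 = 33/2 + 1 = 35/2 ≈ 17.500)
U(X) = 8 (U(X) = 4 - 1*(-4) = 4 + 4 = 8)
U(u) + 14 = 8 + 14 = 22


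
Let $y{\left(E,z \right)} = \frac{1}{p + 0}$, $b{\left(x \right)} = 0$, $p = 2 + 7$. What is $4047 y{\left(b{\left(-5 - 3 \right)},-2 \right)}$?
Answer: $\frac{1349}{3} \approx 449.67$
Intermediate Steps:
$p = 9$
$y{\left(E,z \right)} = \frac{1}{9}$ ($y{\left(E,z \right)} = \frac{1}{9 + 0} = \frac{1}{9}$)
$4047 y{\left(b{\left(-5 - 3 \right)},-2 \right)} = 4047 \cdot \frac{1}{9} = \frac{1349}{3}$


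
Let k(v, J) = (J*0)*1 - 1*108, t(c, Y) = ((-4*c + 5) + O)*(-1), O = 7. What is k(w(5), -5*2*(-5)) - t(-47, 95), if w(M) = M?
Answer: 92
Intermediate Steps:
t(c, Y) = -12 + 4*c (t(c, Y) = ((-4*c + 5) + 7)*(-1) = ((5 - 4*c) + 7)*(-1) = (12 - 4*c)*(-1) = -12 + 4*c)
k(v, J) = -108 (k(v, J) = 0*1 - 108 = 0 - 108 = -108)
k(w(5), -5*2*(-5)) - t(-47, 95) = -108 - (-12 + 4*(-47)) = -108 - (-12 - 188) = -108 - 1*(-200) = -108 + 200 = 92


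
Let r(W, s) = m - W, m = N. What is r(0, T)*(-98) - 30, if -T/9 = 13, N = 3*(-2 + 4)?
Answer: -618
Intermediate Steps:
N = 6 (N = 3*2 = 6)
m = 6
T = -117 (T = -9*13 = -117)
r(W, s) = 6 - W
r(0, T)*(-98) - 30 = (6 - 1*0)*(-98) - 30 = (6 + 0)*(-98) - 30 = 6*(-98) - 30 = -588 - 30 = -618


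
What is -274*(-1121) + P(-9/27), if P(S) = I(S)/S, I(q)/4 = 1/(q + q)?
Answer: 307172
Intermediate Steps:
I(q) = 2/q (I(q) = 4/(q + q) = 4/((2*q)) = 4*(1/(2*q)) = 2/q)
P(S) = 2/S² (P(S) = (2/S)/S = 2/S²)
-274*(-1121) + P(-9/27) = -274*(-1121) + 2/(-9/27)² = 307154 + 2/(-9*1/27)² = 307154 + 2/(-⅓)² = 307154 + 2*9 = 307154 + 18 = 307172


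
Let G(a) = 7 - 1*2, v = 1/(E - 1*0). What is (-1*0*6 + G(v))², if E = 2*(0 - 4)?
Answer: 25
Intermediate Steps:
E = -8 (E = 2*(-4) = -8)
v = -⅛ (v = 1/(-8 - 1*0) = 1/(-8 + 0) = 1/(-8) = -⅛ ≈ -0.12500)
G(a) = 5 (G(a) = 7 - 2 = 5)
(-1*0*6 + G(v))² = (-1*0*6 + 5)² = (0*6 + 5)² = (0 + 5)² = 5² = 25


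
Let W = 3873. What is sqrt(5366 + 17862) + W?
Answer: 3873 + 2*sqrt(5807) ≈ 4025.4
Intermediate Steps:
sqrt(5366 + 17862) + W = sqrt(5366 + 17862) + 3873 = sqrt(23228) + 3873 = 2*sqrt(5807) + 3873 = 3873 + 2*sqrt(5807)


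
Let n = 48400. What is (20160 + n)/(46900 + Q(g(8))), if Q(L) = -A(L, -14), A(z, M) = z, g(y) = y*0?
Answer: 3428/2345 ≈ 1.4618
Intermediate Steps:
g(y) = 0
Q(L) = -L
(20160 + n)/(46900 + Q(g(8))) = (20160 + 48400)/(46900 - 1*0) = 68560/(46900 + 0) = 68560/46900 = 68560*(1/46900) = 3428/2345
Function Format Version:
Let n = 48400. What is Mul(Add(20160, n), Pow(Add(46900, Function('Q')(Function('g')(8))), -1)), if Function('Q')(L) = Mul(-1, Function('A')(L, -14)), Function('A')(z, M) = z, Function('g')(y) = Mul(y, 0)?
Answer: Rational(3428, 2345) ≈ 1.4618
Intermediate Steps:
Function('g')(y) = 0
Function('Q')(L) = Mul(-1, L)
Mul(Add(20160, n), Pow(Add(46900, Function('Q')(Function('g')(8))), -1)) = Mul(Add(20160, 48400), Pow(Add(46900, Mul(-1, 0)), -1)) = Mul(68560, Pow(Add(46900, 0), -1)) = Mul(68560, Pow(46900, -1)) = Mul(68560, Rational(1, 46900)) = Rational(3428, 2345)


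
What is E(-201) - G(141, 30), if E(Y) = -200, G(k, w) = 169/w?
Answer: -6169/30 ≈ -205.63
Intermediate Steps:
E(-201) - G(141, 30) = -200 - 169/30 = -6169/30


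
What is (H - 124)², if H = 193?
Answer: 4761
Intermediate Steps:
(H - 124)² = (193 - 124)² = 69² = 4761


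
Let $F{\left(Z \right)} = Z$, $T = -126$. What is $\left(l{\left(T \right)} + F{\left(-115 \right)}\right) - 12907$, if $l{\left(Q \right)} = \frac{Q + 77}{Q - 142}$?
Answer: $- \frac{3489847}{268} \approx -13022.0$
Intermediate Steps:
$l{\left(Q \right)} = \frac{77 + Q}{-142 + Q}$
$\left(l{\left(T \right)} + F{\left(-115 \right)}\right) - 12907 = \left(\frac{77 - 126}{-142 - 126} - 115\right) - 12907 = \left(\frac{1}{-268} \left(-49\right) - 115\right) - 12907 = \left(\left(- \frac{1}{268}\right) \left(-49\right) - 115\right) - 12907 = \left(\frac{49}{268} - 115\right) - 12907 = - \frac{30771}{268} - 12907 = - \frac{3489847}{268}$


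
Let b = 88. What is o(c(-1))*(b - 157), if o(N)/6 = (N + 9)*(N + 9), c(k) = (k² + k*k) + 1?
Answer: -59616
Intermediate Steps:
c(k) = 1 + 2*k² (c(k) = (k² + k²) + 1 = 2*k² + 1 = 1 + 2*k²)
o(N) = 6*(9 + N)² (o(N) = 6*((N + 9)*(N + 9)) = 6*((9 + N)*(9 + N)) = 6*(9 + N)²)
o(c(-1))*(b - 157) = (6*(9 + (1 + 2*(-1)²))²)*(88 - 157) = (6*(9 + (1 + 2*1))²)*(-69) = (6*(9 + (1 + 2))²)*(-69) = (6*(9 + 3)²)*(-69) = (6*12²)*(-69) = (6*144)*(-69) = 864*(-69) = -59616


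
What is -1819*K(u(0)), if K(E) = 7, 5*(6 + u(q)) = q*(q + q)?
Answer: -12733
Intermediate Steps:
u(q) = -6 + 2*q**2/5 (u(q) = -6 + (q*(q + q))/5 = -6 + (q*(2*q))/5 = -6 + (2*q**2)/5 = -6 + 2*q**2/5)
-1819*K(u(0)) = -1819*7 = -12733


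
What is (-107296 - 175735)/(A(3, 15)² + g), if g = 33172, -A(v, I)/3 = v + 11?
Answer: -283031/34936 ≈ -8.1014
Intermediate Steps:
A(v, I) = -33 - 3*v (A(v, I) = -3*(v + 11) = -3*(11 + v) = -33 - 3*v)
(-107296 - 175735)/(A(3, 15)² + g) = (-107296 - 175735)/((-33 - 3*3)² + 33172) = -283031/((-33 - 9)² + 33172) = -283031/((-42)² + 33172) = -283031/(1764 + 33172) = -283031/34936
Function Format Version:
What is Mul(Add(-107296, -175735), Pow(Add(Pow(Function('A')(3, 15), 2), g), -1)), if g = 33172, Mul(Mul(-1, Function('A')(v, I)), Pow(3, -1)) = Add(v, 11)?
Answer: Rational(-283031, 34936) ≈ -8.1014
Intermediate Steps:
Function('A')(v, I) = Add(-33, Mul(-3, v)) (Function('A')(v, I) = Mul(-3, Add(v, 11)) = Mul(-3, Add(11, v)) = Add(-33, Mul(-3, v)))
Mul(Add(-107296, -175735), Pow(Add(Pow(Function('A')(3, 15), 2), g), -1)) = Mul(Add(-107296, -175735), Pow(Add(Pow(Add(-33, Mul(-3, 3)), 2), 33172), -1)) = Mul(-283031, Pow(Add(Pow(Add(-33, -9), 2), 33172), -1)) = Mul(-283031, Pow(Add(Pow(-42, 2), 33172), -1)) = Mul(-283031, Pow(Add(1764, 33172), -1)) = Mul(-283031, Pow(34936, -1)) = Mul(-283031, Rational(1, 34936)) = Rational(-283031, 34936)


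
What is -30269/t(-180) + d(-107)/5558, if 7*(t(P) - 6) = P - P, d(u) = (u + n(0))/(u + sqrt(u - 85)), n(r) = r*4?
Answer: -489606188422/97051017 + 428*I*sqrt(3)/32350339 ≈ -5044.8 + 2.2915e-5*I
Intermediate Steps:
n(r) = 4*r
d(u) = u/(u + sqrt(-85 + u)) (d(u) = (u + 4*0)/(u + sqrt(u - 85)) = (u + 0)/(u + sqrt(-85 + u)) = u/(u + sqrt(-85 + u)))
t(P) = 6 (t(P) = 6 + (P - P)/7 = 6 + (1/7)*0 = 6 + 0 = 6)
-30269/t(-180) + d(-107)/5558 = -30269/6 - 107/(-107 + sqrt(-85 - 107))/5558 = -30269*1/6 - 107/(-107 + sqrt(-192))*(1/5558) = -30269/6 - 107/(-107 + 8*I*sqrt(3))*(1/5558) = -30269/6 - 107/(5558*(-107 + 8*I*sqrt(3)))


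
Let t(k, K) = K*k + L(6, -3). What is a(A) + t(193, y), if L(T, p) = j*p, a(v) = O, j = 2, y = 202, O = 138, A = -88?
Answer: 39118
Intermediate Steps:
a(v) = 138
L(T, p) = 2*p
t(k, K) = -6 + K*k (t(k, K) = K*k + 2*(-3) = K*k - 6 = -6 + K*k)
a(A) + t(193, y) = 138 + (-6 + 202*193) = 138 + (-6 + 38986) = 138 + 38980 = 39118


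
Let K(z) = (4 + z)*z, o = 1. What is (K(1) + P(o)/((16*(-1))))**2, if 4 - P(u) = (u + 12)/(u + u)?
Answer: 27225/1024 ≈ 26.587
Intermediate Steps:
P(u) = 4 - (12 + u)/(2*u) (P(u) = 4 - (u + 12)/(u + u) = 4 - (12 + u)/(2*u))
K(z) = z*(4 + z)
(K(1) + P(o)/((16*(-1))))**2 = (1*(4 + 1) + (7/2 - 6/1)/((16*(-1))))**2 = (1*5 + (7/2 - 6*1)/(-16))**2 = (5 + (7/2 - 6)*(-1/16))**2 = (5 - 5/2*(-1/16))**2 = (5 + 5/32)**2 = (165/32)**2 = 27225/1024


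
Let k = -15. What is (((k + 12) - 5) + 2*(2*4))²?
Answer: 64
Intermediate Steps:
(((k + 12) - 5) + 2*(2*4))² = (((-15 + 12) - 5) + 2*(2*4))² = ((-3 - 5) + 2*8)² = (-8 + 16)² = 8² = 64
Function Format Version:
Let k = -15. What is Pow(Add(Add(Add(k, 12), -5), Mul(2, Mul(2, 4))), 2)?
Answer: 64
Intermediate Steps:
Pow(Add(Add(Add(k, 12), -5), Mul(2, Mul(2, 4))), 2) = Pow(Add(Add(Add(-15, 12), -5), Mul(2, Mul(2, 4))), 2) = Pow(Add(Add(-3, -5), Mul(2, 8)), 2) = Pow(Add(-8, 16), 2) = Pow(8, 2) = 64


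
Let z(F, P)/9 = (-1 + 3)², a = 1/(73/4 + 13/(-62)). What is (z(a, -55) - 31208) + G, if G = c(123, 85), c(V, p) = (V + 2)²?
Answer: -15547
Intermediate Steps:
c(V, p) = (2 + V)²
G = 15625 (G = (2 + 123)² = 125² = 15625)
a = 124/2237 (a = 1/(73*(¼) + 13*(-1/62)) = 1/(73/4 - 13/62) = 1/(2237/124) = 124/2237 ≈ 0.055431)
z(F, P) = 36 (z(F, P) = 9*(-1 + 3)² = 9*2² = 9*4 = 36)
(z(a, -55) - 31208) + G = (36 - 31208) + 15625 = -31172 + 15625 = -15547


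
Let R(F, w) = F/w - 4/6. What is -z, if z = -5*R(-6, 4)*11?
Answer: -715/6 ≈ -119.17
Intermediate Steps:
R(F, w) = -⅔ + F/w (R(F, w) = F/w - 4*⅙ = F/w - ⅔ = -⅔ + F/w)
z = 715/6 (z = -5*(-⅔ - 6/4)*11 = -5*(-⅔ - 6*¼)*11 = -5*(-⅔ - 3/2)*11 = -5*(-13/6)*11 = (65/6)*11 = 715/6 ≈ 119.17)
-z = -1*715/6 = -715/6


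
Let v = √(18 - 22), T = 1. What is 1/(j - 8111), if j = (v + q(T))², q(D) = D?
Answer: -4057/32918506 - I/16459253 ≈ -0.00012324 - 6.0756e-8*I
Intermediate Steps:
v = 2*I (v = √(-4) = 2*I ≈ 2.0*I)
j = (1 + 2*I)² (j = (2*I + 1)² = (1 + 2*I)² ≈ -3.0 + 4.0*I)
1/(j - 8111) = 1/((-3 + 4*I) - 8111) = 1/(-8114 + 4*I) = (-8114 - 4*I)/65837012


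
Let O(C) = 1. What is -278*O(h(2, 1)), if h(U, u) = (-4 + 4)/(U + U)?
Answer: -278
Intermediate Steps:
h(U, u) = 0 (h(U, u) = 0/((2*U)) = 0*(1/(2*U)) = 0)
-278*O(h(2, 1)) = -278*1 = -278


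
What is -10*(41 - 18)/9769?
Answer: -230/9769 ≈ -0.023544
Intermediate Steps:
-10*(41 - 18)/9769 = -10*23*(1/9769) = -230*1/9769 = -230/9769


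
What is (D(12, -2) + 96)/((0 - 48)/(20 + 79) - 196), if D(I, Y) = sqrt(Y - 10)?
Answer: -792/1621 - 33*I*sqrt(3)/3242 ≈ -0.48859 - 0.01763*I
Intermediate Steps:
D(I, Y) = sqrt(-10 + Y)
(D(12, -2) + 96)/((0 - 48)/(20 + 79) - 196) = (sqrt(-10 - 2) + 96)/((0 - 48)/(20 + 79) - 196) = (sqrt(-12) + 96)/(-48/99 - 196) = (2*I*sqrt(3) + 96)/(-48*1/99 - 196) = (96 + 2*I*sqrt(3))/(-16/33 - 196) = (96 + 2*I*sqrt(3))/(-6484/33) = (96 + 2*I*sqrt(3))*(-33/6484) = -792/1621 - 33*I*sqrt(3)/3242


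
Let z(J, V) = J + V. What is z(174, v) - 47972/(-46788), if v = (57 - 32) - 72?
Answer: 1497512/11697 ≈ 128.03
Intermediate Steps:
v = -47 (v = 25 - 72 = -47)
z(174, v) - 47972/(-46788) = (174 - 47) - 47972/(-46788) = 127 - 47972*(-1/46788) = 127 + 11993/11697 = 1497512/11697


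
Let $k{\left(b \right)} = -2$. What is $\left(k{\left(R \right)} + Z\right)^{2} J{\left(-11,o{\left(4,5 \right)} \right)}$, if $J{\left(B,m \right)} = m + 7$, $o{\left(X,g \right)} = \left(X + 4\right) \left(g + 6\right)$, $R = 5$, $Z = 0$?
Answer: $380$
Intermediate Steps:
$o{\left(X,g \right)} = \left(4 + X\right) \left(6 + g\right)$
$J{\left(B,m \right)} = 7 + m$
$\left(k{\left(R \right)} + Z\right)^{2} J{\left(-11,o{\left(4,5 \right)} \right)} = \left(-2 + 0\right)^{2} \left(7 + \left(24 + 4 \cdot 5 + 6 \cdot 4 + 4 \cdot 5\right)\right) = \left(-2\right)^{2} \left(7 + \left(24 + 20 + 24 + 20\right)\right) = 4 \left(7 + 88\right) = 4 \cdot 95 = 380$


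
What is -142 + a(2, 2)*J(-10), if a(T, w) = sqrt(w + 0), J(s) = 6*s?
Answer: -142 - 60*sqrt(2) ≈ -226.85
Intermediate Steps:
a(T, w) = sqrt(w)
-142 + a(2, 2)*J(-10) = -142 + sqrt(2)*(6*(-10)) = -142 + sqrt(2)*(-60) = -142 - 60*sqrt(2)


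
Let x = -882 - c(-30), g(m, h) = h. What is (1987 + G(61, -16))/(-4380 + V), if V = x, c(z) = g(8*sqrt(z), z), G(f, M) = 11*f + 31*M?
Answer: -1081/2616 ≈ -0.41323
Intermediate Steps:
c(z) = z
x = -852 (x = -882 - 1*(-30) = -882 + 30 = -852)
V = -852
(1987 + G(61, -16))/(-4380 + V) = (1987 + (11*61 + 31*(-16)))/(-4380 - 852) = (1987 + (671 - 496))/(-5232) = (1987 + 175)*(-1/5232) = 2162*(-1/5232) = -1081/2616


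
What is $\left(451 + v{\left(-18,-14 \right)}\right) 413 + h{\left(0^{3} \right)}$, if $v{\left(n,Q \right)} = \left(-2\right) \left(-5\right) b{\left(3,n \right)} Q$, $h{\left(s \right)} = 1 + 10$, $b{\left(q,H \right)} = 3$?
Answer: $12814$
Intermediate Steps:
$h{\left(s \right)} = 11$
$v{\left(n,Q \right)} = 30 Q$ ($v{\left(n,Q \right)} = \left(-2\right) \left(-5\right) 3 Q = 10 \cdot 3 Q = 30 Q$)
$\left(451 + v{\left(-18,-14 \right)}\right) 413 + h{\left(0^{3} \right)} = \left(451 + 30 \left(-14\right)\right) 413 + 11 = \left(451 - 420\right) 413 + 11 = 31 \cdot 413 + 11 = 12803 + 11 = 12814$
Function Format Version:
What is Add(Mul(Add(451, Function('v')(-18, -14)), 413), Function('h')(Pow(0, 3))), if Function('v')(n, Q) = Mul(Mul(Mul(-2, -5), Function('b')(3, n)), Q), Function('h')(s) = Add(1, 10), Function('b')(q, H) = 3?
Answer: 12814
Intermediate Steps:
Function('h')(s) = 11
Function('v')(n, Q) = Mul(30, Q) (Function('v')(n, Q) = Mul(Mul(Mul(-2, -5), 3), Q) = Mul(Mul(10, 3), Q) = Mul(30, Q))
Add(Mul(Add(451, Function('v')(-18, -14)), 413), Function('h')(Pow(0, 3))) = Add(Mul(Add(451, Mul(30, -14)), 413), 11) = Add(Mul(Add(451, -420), 413), 11) = Add(Mul(31, 413), 11) = Add(12803, 11) = 12814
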